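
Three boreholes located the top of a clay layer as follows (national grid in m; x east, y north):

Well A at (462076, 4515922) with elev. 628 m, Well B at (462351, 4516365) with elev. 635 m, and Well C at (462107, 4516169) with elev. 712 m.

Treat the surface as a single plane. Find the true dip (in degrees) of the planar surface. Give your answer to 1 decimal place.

Two edge vectors: Well A→Well B = (275, 443, 7), Well A→Well C = (31, 247, 84).
Normal n = (Well A→Well B) × (Well A→Well C) = (35483, -22883, 54192).
So ∂z/∂x = −n_x/n_z = −0.65476 and ∂z/∂y = −n_y/n_z = 0.42226.
Gradient magnitude |∇z| = √(a² + b²) = √(0.42872 + 0.17830) = 0.77911.
True dip = arctan(0.77911) = 37.9°, dipping toward ESE (azimuth ≈ 123°).

37.9°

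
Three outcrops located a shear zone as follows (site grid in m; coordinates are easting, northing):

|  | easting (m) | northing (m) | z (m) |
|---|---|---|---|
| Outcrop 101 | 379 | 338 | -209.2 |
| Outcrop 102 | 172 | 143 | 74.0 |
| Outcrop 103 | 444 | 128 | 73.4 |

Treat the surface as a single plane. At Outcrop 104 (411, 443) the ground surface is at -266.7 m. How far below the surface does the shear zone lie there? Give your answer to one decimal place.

88.8 m

Let the plane be z = a·easting + b·northing + c.
Outcrop 102−Outcrop 101: −207a − 195b = 283.2;  Outcrop 103−Outcrop 101: 65a − 210b = 282.6.
Solving gives a = −0.07775, b = −1.36978.
Then c = -209.2 − a·379 − b·338 = 283.25.
At (411, 443): z_contact = −31.95 − 606.81 + 283.25 = -355.51 m.
Depth below ground = -266.7 − (-355.51) = 88.8 m.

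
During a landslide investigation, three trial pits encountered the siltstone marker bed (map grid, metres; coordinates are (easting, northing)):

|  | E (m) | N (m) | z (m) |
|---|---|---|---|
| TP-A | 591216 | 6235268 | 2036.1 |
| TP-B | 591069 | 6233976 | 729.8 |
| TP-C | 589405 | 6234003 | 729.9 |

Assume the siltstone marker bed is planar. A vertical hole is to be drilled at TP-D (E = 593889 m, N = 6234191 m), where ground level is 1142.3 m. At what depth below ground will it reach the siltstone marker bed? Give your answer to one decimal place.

Let the plane be z = a·E + b·N + c.
TP-B−TP-A: −147a − 1292b = −1306.3;  TP-C−TP-A: −1811a − 1265b = −1306.2.
Solving gives a = 0.016315336, b = 1.009211800.
Then c = 2036.1 − a·591216 − b·6235268 = −6300315.83.
At (593889, 6234191): z_contact = 9689.50 + 6291619.12 − 6300315.83 = 992.79 m.
Depth below ground = 1142.3 − 992.79 = 149.5 m.

149.5 m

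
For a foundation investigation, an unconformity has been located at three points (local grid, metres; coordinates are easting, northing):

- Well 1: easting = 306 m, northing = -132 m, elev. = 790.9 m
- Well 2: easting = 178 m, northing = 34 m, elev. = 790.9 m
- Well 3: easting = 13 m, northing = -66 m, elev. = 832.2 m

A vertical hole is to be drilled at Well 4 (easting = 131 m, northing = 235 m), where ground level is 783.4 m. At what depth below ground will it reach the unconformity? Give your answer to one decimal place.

Two edge vectors: Well 1→Well 2 = (-128, 166, 0), Well 1→Well 3 = (-293, 66, 41.3).
Normal n = (Well 1→Well 2) × (Well 1→Well 3) = (6855.8, 5286.4, 40190).
So ∂z/∂easting = −n_x/n_z = −0.17058 and ∂z/∂northing = −n_y/n_z = −0.13154.
Intercept c from Well 1: 790.9 + 52.20 − 17.36 = 825.74.
At (131, 235): z_contact = −22.35 − 30.91 + 825.74 = 772.48 m.
Depth below ground = 783.4 − 772.48 = 10.9 m.

10.9 m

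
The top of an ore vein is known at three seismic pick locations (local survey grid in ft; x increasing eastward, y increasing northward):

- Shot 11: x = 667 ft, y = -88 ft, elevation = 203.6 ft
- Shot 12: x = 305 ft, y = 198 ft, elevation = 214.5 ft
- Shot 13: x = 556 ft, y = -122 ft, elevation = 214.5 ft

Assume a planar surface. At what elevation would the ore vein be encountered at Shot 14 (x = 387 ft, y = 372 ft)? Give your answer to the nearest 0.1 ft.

Let the plane be z = a·x + b·y + c.
Shot 12−Shot 11: −362a + 286b = 10.9;  Shot 13−Shot 11: −111a − 34b = 10.9.
Solving gives a = −0.07918, b = −0.06210.
Then c = 203.6 − a·667 − b·-88 = 250.95.
At (387, 372): z = −30.6 − 23.1 + 250.95 = 197.2 ft.

197.2 ft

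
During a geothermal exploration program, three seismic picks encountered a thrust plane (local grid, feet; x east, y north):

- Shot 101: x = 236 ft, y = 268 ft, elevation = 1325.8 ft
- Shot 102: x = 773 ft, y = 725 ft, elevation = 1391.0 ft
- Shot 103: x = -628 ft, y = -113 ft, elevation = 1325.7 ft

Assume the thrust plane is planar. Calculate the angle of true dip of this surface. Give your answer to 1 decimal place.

Let the plane be z = a·x + b·y + c.
Shot 102−Shot 101: 537a + 457b = 65.2;  Shot 103−Shot 101: −864a − 381b = −0.1.
Solving gives a = −0.13033, b = 0.29582.
Gradient magnitude |∇z| = √(a² + b²) = √(0.01699 + 0.08751) = 0.32325.
True dip = arctan(0.32325) = 17.9°, dipping toward SSE (azimuth ≈ 156°).

17.9°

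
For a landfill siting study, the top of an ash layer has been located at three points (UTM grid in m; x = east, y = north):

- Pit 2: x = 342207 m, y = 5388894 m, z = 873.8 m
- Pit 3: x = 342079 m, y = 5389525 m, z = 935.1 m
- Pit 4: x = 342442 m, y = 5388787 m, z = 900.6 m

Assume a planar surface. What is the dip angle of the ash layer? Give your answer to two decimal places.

Two edge vectors: Pit 2→Pit 3 = (-128, 631, 61.3), Pit 2→Pit 4 = (235, -107, 26.8).
Normal n = (Pit 2→Pit 3) × (Pit 2→Pit 4) = (23469.9, 17835.9, -134589).
So ∂z/∂x = −n_x/n_z = 0.17438 and ∂z/∂y = −n_y/n_z = 0.13252.
Gradient magnitude |∇z| = √(a² + b²) = √(0.03041 + 0.01756) = 0.21902.
True dip = arctan(0.21902) = 12.35°, dipping toward SW (azimuth ≈ 233°).

12.35°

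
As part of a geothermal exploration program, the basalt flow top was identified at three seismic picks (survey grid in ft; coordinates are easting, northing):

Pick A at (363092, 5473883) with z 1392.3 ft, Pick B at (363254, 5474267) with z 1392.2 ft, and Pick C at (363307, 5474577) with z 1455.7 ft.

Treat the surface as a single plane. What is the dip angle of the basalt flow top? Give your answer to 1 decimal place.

Two edge vectors: Pick A→Pick B = (162, 384, -0.1), Pick A→Pick C = (215, 694, 63.4).
Normal n = (Pick A→Pick B) × (Pick A→Pick C) = (24415, -10292.3, 29868).
So ∂z/∂easting = −n_x/n_z = −0.81743 and ∂z/∂northing = −n_y/n_z = 0.34459.
Gradient magnitude |∇z| = √(a² + b²) = √(0.66819 + 0.11874) = 0.88709.
True dip = arctan(0.88709) = 41.6°, dipping toward ESE (azimuth ≈ 113°).

41.6°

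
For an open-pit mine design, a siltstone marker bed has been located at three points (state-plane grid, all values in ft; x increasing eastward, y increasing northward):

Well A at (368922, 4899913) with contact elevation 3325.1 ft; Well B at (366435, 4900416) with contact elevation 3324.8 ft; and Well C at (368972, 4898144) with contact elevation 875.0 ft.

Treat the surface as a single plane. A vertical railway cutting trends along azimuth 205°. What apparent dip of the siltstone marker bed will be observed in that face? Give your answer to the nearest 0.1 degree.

Let the plane be z = a·x + b·y + c.
Well B−Well A: −2487a + 503b = −0.3;  Well C−Well A: 50a − 1769b = −2450.1.
Solving gives a = 0.28185, b = 1.39299.
Unit vector along 205° is (sin 205°, cos 205°) = (-0.4226, -0.9063).
Slope in that direction = a·(-0.4226) + b·(-0.9063) = −1.38159.
Apparent dip = arctan|1.38159| = 54.1° (true dip is 54.9°, so apparent ≤ true as expected).

54.1°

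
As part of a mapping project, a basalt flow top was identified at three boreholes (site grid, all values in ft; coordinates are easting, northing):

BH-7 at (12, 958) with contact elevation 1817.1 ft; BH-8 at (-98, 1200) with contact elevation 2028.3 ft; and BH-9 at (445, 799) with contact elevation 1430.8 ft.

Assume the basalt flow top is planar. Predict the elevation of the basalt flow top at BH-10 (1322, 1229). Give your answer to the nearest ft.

1070 ft

Two edge vectors: BH-7→BH-8 = (-110, 242, 211.2), BH-7→BH-9 = (433, -159, -386.3).
Normal n = (BH-7→BH-8) × (BH-7→BH-9) = (-59903.8, 48956.6, -87296).
So ∂z/∂easting = −n_x/n_z = −0.68621 and ∂z/∂northing = −n_y/n_z = 0.56081.
Intercept c from BH-7: 1817.1 + 8.23 − 537.26 = 1288.08.
At (1322, 1229): z = −907.2 + 689.2 + 1288.08 = 1070.1 ft.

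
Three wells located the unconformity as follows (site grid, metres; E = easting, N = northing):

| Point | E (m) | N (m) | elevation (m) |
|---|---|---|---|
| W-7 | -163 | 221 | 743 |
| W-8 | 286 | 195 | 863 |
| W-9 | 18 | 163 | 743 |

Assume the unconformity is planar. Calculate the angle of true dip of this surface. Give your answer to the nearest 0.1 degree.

46.9°

Two edge vectors: W-7→W-8 = (449, -26, 120), W-7→W-9 = (181, -58, 0).
Normal n = (W-7→W-8) × (W-7→W-9) = (6960, 21720, -21336).
So ∂z/∂E = −n_x/n_z = 0.32621 and ∂z/∂N = −n_y/n_z = 1.01800.
Gradient magnitude |∇z| = √(a² + b²) = √(0.10641 + 1.03632) = 1.06899.
True dip = arctan(1.06899) = 46.9°, dipping toward SSW (azimuth ≈ 198°).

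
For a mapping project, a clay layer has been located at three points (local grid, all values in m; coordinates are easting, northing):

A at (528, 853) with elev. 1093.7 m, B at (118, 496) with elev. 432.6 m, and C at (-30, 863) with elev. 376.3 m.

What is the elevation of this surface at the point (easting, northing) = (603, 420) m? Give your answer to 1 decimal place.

1031.4 m

Two edge vectors: A→B = (-410, -357, -661.1), A→C = (-558, 10, -717.4).
Normal n = (A→B) × (A→C) = (262722.8, 74759.8, -203306).
So ∂z/∂easting = −n_x/n_z = 1.29225 and ∂z/∂northing = −n_y/n_z = 0.36772.
Intercept c from A: 1093.7 − 682.31 − 313.67 = 97.72.
At (603, 420): z = 779.2 + 154.4 + 97.72 = 1031.4 m.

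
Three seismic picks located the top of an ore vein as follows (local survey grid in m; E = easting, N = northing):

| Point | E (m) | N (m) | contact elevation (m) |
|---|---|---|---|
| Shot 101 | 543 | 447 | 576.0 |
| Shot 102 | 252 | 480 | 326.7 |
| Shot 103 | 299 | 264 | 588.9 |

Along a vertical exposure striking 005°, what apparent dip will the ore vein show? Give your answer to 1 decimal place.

Two edge vectors: Shot 101→Shot 102 = (-291, 33, -249.3), Shot 101→Shot 103 = (-244, -183, 12.9).
Normal n = (Shot 101→Shot 102) × (Shot 101→Shot 103) = (-45196.2, 64583.1, 61305).
So ∂z/∂E = −n_x/n_z = 0.73724 and ∂z/∂N = −n_y/n_z = −1.05347.
Unit vector along 005° is (sin 5°, cos 5°) = (0.0872, 0.9962).
Slope in that direction = a·(0.0872) + b·(0.9962) = −0.98521.
Apparent dip = arctan|0.98521| = 44.6° (true dip is 52.1°, so apparent ≤ true as expected).

44.6°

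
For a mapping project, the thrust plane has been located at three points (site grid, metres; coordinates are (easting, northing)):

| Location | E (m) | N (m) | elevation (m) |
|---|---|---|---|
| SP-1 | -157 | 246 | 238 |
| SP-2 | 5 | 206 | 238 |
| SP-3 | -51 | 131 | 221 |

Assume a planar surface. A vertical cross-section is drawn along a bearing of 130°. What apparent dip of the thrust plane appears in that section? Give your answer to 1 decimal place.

5.0°

Two edge vectors: SP-1→SP-2 = (162, -40, 0), SP-1→SP-3 = (106, -115, -17).
Normal n = (SP-1→SP-2) × (SP-1→SP-3) = (680, 2754, -14390).
So ∂z/∂E = −n_x/n_z = 0.04726 and ∂z/∂N = −n_y/n_z = 0.19138.
Unit vector along 130° is (sin 130°, cos 130°) = (0.7660, -0.6428).
Slope in that direction = a·(0.7660) + b·(-0.6428) = −0.08682.
Apparent dip = arctan|0.08682| = 5.0° (true dip is 11.2°, so apparent ≤ true as expected).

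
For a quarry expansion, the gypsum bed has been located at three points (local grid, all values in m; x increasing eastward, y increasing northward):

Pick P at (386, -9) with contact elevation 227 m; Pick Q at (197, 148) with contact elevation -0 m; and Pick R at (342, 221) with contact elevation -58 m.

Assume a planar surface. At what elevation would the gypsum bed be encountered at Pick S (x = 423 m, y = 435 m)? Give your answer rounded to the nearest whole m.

-298 m

Let the plane be z = a·x + b·y + c.
Pick Q−Pick P: −189a + 157b = −227;  Pick R−Pick P: −44a + 230b = −285.
Solving gives a = 0.20417, b = −1.20007.
Then c = 227 − a·386 − b·-9 = 137.39.
At (423, 435): z = 86.4 − 522.0 + 137.39 = -298.3 m.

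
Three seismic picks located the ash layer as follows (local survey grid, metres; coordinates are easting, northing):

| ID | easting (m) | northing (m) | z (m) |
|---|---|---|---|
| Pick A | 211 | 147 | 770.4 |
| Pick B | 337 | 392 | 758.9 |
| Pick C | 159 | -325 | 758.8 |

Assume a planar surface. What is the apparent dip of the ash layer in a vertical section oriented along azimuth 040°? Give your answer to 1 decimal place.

4.6°

Let the plane be z = a·easting + b·northing + c.
Pick B−Pick A: 126a + 245b = −11.5;  Pick C−Pick A: −52a − 472b = −11.6.
Solving gives a = −0.17697, b = 0.04407.
Unit vector along 040° is (sin 40°, cos 40°) = (0.6428, 0.7660).
Slope in that direction = a·(0.6428) + b·(0.7660) = −0.07999.
Apparent dip = arctan|0.07999| = 4.6° (true dip is 10.3°, so apparent ≤ true as expected).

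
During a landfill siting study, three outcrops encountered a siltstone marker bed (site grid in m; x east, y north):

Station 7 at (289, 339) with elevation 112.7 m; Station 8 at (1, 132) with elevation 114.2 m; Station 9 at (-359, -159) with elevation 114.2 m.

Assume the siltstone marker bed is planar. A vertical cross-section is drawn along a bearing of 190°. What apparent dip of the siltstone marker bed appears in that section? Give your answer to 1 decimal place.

2.8°

Two edge vectors: Station 7→Station 8 = (-288, -207, 1.5), Station 7→Station 9 = (-648, -498, 1.5).
Normal n = (Station 7→Station 8) × (Station 7→Station 9) = (436.5, -540, 9288).
So ∂z/∂x = −n_x/n_z = −0.04700 and ∂z/∂y = −n_y/n_z = 0.05814.
Unit vector along 190° is (sin 190°, cos 190°) = (-0.1736, -0.9848).
Slope in that direction = a·(-0.1736) + b·(-0.9848) = −0.04910.
Apparent dip = arctan|0.04910| = 2.8° (true dip is 4.3°, so apparent ≤ true as expected).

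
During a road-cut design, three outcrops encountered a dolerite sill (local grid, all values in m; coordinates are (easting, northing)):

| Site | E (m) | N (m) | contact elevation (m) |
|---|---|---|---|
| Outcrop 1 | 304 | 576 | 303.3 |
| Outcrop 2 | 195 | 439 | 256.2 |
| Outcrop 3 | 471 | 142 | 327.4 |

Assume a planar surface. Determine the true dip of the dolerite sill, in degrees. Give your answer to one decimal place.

Let the plane be z = a·E + b·N + c.
Outcrop 2−Outcrop 1: −109a − 137b = −47.1;  Outcrop 3−Outcrop 1: 167a − 434b = 24.1.
Solving gives a = 0.33829, b = 0.07464.
Gradient magnitude |∇z| = √(a² + b²) = √(0.11444 + 0.00557) = 0.34643.
True dip = arctan(0.34643) = 19.1°, dipping toward WSW (azimuth ≈ 258°).

19.1°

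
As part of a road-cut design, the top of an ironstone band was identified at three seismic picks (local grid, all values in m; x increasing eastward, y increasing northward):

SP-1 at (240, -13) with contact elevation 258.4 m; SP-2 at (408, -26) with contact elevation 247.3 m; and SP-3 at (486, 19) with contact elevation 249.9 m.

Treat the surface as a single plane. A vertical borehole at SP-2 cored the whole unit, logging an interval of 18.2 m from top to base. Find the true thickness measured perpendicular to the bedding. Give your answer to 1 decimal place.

18.0 m

Two edge vectors: SP-1→SP-2 = (168, -13, -11.1), SP-1→SP-3 = (246, 32, -8.5).
Normal n = (SP-1→SP-2) × (SP-1→SP-3) = (465.7, -1302.6, 8574).
So ∂z/∂x = −n_x/n_z = −0.05432 and ∂z/∂y = −n_y/n_z = 0.15192.
|∇z| = √(a²+b²) = 0.16134, so dip δ = arctan(0.16134) = 9.17°.
True thickness = vertical thickness × cos δ = 18.2 × cos 9.17° = 18.0 m.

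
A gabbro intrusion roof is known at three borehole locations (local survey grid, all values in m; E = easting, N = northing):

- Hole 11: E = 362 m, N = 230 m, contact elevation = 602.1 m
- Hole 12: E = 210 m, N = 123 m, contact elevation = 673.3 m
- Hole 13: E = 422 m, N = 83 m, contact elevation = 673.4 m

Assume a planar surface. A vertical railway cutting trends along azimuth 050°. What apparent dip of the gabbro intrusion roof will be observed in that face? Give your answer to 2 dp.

Two edge vectors: Hole 11→Hole 12 = (-152, -107, 71.2), Hole 11→Hole 13 = (60, -147, 71.3).
Normal n = (Hole 11→Hole 12) × (Hole 11→Hole 13) = (2837.3, 15109.6, 28764).
So ∂z/∂E = −n_x/n_z = −0.09864 and ∂z/∂N = −n_y/n_z = −0.52530.
Unit vector along 050° is (sin 50°, cos 50°) = (0.7660, 0.6428).
Slope in that direction = a·(0.7660) + b·(0.6428) = −0.41322.
Apparent dip = arctan|0.41322| = 22.45° (true dip is 28.1°, so apparent ≤ true as expected).

22.45°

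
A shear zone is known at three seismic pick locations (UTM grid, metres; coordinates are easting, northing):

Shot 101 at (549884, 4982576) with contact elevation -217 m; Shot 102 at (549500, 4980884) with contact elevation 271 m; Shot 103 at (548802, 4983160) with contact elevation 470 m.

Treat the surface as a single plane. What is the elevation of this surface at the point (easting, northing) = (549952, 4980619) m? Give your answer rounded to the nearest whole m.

-13 m

Two edge vectors: Shot 101→Shot 102 = (-384, -1692, 488), Shot 101→Shot 103 = (-1082, 584, 687).
Normal n = (Shot 101→Shot 102) × (Shot 101→Shot 103) = (-1447396, -264208, -2055000).
So ∂z/∂easting = −n_x/n_z = −0.70432895 and ∂z/∂northing = −n_y/n_z = −0.12856837.
Intercept c from Shot 101: -217 + 387299.22 + 640601.67 = 1027683.90.
At (549952, 4980619): z = −387347.1 − 640350.1 + 1027683.90 = -13.3 m.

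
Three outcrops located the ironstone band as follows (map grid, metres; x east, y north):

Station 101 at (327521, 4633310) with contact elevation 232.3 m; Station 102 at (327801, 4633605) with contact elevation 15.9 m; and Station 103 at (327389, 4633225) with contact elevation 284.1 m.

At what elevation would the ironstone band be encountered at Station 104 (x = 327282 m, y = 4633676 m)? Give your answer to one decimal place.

-156.8 m

Let the plane be z = a·x + b·y + c.
Station 102−Station 101: 280a + 295b = −216.4;  Station 103−Station 101: −132a − 85b = 51.8.
Solving gives a = 0.205614267, b = −0.928718626.
Then c = 232.3 − a·327521 − b·4633310 = 4235930.61.
At (327282, 4633676): z = 67293.8 − 4303381.2 + 4235930.61 = -156.8 m.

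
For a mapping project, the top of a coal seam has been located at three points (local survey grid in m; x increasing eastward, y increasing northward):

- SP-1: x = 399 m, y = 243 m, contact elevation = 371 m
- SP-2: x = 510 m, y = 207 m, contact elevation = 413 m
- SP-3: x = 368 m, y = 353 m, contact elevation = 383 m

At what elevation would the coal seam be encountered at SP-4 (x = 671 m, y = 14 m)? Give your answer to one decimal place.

440.5 m

Let the plane be z = a·x + b·y + c.
SP-2−SP-1: 111a − 36b = 42;  SP-3−SP-1: −31a + 110b = 12.
Solving gives a = 0.45538, b = 0.23743.
Then c = 371 − a·399 − b·243 = 131.61.
At (671, 14): z = 305.6 + 3.3 + 131.61 = 440.5 m.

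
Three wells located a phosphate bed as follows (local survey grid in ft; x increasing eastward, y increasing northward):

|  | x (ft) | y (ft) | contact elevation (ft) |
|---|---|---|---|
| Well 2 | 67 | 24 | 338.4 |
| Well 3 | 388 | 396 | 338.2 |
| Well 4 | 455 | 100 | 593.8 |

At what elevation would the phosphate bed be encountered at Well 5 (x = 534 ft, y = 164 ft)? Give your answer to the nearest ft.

613 ft

Let the plane be z = a·x + b·y + c.
Well 3−Well 2: 321a + 372b = −0.2;  Well 4−Well 2: 388a + 76b = 255.4.
Solving gives a = 0.79226, b = −0.68418.
Then c = 338.4 − a·67 − b·24 = 301.74.
At (534, 164): z = 423.1 − 112.2 + 301.74 = 612.6 ft.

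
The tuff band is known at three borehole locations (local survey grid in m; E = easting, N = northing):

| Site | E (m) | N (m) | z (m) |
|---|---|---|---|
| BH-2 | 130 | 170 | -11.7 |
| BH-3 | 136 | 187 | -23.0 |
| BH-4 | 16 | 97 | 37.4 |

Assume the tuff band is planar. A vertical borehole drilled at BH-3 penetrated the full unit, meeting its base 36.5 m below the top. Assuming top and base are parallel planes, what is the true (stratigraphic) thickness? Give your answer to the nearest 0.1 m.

Two edge vectors: BH-2→BH-3 = (6, 17, -11.3), BH-2→BH-4 = (-114, -73, 49.1).
Normal n = (BH-2→BH-3) × (BH-2→BH-4) = (9.8, 993.6, 1500).
So ∂z/∂E = −n_x/n_z = −0.00653 and ∂z/∂N = −n_y/n_z = −0.66240.
|∇z| = √(a²+b²) = 0.66243, so dip δ = arctan(0.66243) = 33.52°.
True thickness = vertical thickness × cos δ = 36.5 × cos 33.52° = 30.4 m.

30.4 m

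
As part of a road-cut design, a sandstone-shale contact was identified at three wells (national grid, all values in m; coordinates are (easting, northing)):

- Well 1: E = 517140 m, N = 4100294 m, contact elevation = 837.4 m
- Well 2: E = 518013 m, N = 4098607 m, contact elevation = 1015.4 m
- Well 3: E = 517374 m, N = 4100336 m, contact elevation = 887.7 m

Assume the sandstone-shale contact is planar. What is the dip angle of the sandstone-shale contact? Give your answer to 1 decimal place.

Let the plane be z = a·E + b·N + c.
Well 2−Well 1: 873a − 1687b = 178;  Well 3−Well 1: 234a + 42b = 50.3.
Solving gives a = 0.21402, b = 0.00524.
Gradient magnitude |∇z| = √(a² + b²) = √(0.04580 + 0.00003) = 0.21408.
True dip = arctan(0.21408) = 12.1°, dipping toward W (azimuth ≈ 269°).

12.1°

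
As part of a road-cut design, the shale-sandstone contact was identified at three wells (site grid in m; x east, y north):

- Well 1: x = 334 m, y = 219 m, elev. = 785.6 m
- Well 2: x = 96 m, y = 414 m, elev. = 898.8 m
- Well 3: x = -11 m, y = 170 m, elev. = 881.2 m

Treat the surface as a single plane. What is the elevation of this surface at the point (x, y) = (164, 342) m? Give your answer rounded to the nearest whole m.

Let the plane be z = a·x + b·y + c.
Well 2−Well 1: −238a + 195b = 113.2;  Well 3−Well 1: −345a − 49b = 95.6.
Solving gives a = −0.30643, b = 0.20651.
Then c = 785.6 − a·334 − b·219 = 842.72.
At (164, 342): z = −50.3 + 70.6 + 842.72 = 863.1 m.

863 m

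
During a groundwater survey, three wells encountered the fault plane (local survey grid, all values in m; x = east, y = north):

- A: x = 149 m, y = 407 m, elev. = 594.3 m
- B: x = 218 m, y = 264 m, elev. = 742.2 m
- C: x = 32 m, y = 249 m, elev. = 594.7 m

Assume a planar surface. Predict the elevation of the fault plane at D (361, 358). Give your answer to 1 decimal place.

Two edge vectors: A→B = (69, -143, 147.9), A→C = (-117, -158, 0.4).
Normal n = (A→B) × (A→C) = (23311, -17331.9, -27633).
So ∂z/∂x = −n_x/n_z = 0.84359 and ∂z/∂y = −n_y/n_z = −0.62722.
Intercept c from A: 594.3 − 125.70 + 255.28 = 723.88.
At (361, 358): z = 304.5 − 224.5 + 723.88 = 803.9 m.

803.9 m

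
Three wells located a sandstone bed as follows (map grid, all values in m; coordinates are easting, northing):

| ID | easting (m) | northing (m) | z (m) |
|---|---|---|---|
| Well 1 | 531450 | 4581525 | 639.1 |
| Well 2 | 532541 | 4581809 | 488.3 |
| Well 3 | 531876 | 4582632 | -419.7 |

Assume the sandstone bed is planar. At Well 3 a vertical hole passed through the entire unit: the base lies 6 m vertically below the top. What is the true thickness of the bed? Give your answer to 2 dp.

Two edge vectors: Well 1→Well 2 = (1091, 284, -150.8), Well 1→Well 3 = (426, 1107, -1058.8).
Normal n = (Well 1→Well 2) × (Well 1→Well 3) = (-133763.6, 1090910, 1086753).
So ∂z/∂easting = −n_x/n_z = 0.12309 and ∂z/∂northing = −n_y/n_z = −1.00383.
|∇z| = √(a²+b²) = 1.01134, so dip δ = arctan(1.01134) = 45.32°.
True thickness = vertical thickness × cos δ = 6 × cos 45.32° = 4.22 m.

4.22 m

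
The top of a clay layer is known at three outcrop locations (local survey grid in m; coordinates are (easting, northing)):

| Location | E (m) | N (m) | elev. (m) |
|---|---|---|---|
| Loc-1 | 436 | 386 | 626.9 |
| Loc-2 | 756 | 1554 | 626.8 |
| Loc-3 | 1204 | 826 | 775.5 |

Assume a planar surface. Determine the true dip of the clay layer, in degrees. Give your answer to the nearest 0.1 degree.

13.4°

Let the plane be z = a·E + b·N + c.
Loc-2−Loc-1: 320a + 1168b = −0.1;  Loc-3−Loc-1: 768a + 440b = 148.6.
Solving gives a = 0.22957, b = −0.06298.
Gradient magnitude |∇z| = √(a² + b²) = √(0.05270 + 0.00397) = 0.23806.
True dip = arctan(0.23806) = 13.4°, dipping toward WNW (azimuth ≈ 285°).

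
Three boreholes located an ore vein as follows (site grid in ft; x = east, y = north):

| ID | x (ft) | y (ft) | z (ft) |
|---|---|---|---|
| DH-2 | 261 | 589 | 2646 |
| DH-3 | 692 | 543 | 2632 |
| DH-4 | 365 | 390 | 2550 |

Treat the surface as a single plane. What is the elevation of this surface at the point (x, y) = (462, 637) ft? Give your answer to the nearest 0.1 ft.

Let the plane be z = a·x + b·y + c.
DH-3−DH-2: 431a − 46b = −14;  DH-4−DH-2: 104a − 199b = −96.
Solving gives a = 0.02013, b = 0.49293.
Then c = 2646 − a·261 − b·589 = 2350.41.
At (462, 637): z = 9.3 + 314.0 + 2350.41 = 2673.7 ft.

2673.7 ft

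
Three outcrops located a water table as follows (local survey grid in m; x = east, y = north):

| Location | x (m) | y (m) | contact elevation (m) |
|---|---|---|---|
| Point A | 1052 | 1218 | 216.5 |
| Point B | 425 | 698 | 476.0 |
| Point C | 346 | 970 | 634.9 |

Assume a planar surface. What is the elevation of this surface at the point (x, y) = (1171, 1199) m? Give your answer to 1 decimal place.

123.2 m

Two edge vectors: Point A→Point B = (-627, -520, 259.5), Point A→Point C = (-706, -248, 418.4).
Normal n = (Point A→Point B) × (Point A→Point C) = (-153212, 79129.8, -211624).
So ∂z/∂x = −n_x/n_z = −0.723982 and ∂z/∂y = −n_y/n_z = 0.373917.
Intercept c from Point A: 216.5 + 761.63 − 455.43 = 522.70.
At (1171, 1199): z = −847.8 + 448.3 + 522.70 = 123.2 m.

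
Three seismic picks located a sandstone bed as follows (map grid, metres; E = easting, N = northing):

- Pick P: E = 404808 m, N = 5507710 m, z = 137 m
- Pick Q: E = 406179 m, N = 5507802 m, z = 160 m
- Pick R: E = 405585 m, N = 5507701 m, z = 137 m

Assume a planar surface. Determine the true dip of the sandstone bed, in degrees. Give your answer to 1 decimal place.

Two edge vectors: Pick P→Pick Q = (1371, 92, 23), Pick P→Pick R = (777, -9, 0).
Normal n = (Pick P→Pick Q) × (Pick P→Pick R) = (207, 17871, -83823).
So ∂z/∂E = −n_x/n_z = 0.00247 and ∂z/∂N = −n_y/n_z = 0.21320.
Gradient magnitude |∇z| = √(a² + b²) = √(0.00001 + 0.04545) = 0.21321.
True dip = arctan(0.21321) = 12.0°, dipping toward S (azimuth ≈ 181°).

12.0°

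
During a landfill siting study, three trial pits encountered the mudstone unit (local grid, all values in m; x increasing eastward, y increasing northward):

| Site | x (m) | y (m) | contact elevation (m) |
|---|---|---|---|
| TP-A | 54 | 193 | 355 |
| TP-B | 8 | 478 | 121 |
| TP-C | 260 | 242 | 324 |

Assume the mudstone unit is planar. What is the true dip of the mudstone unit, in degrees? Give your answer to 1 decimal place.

39.2°

Let the plane be z = a·x + b·y + c.
TP-B−TP-A: −46a + 285b = −234;  TP-C−TP-A: 206a + 49b = −31.
Solving gives a = 0.04316, b = −0.81409.
Gradient magnitude |∇z| = √(a² + b²) = √(0.00186 + 0.66274) = 0.81523.
True dip = arctan(0.81523) = 39.2°, dipping toward N (azimuth ≈ 357°).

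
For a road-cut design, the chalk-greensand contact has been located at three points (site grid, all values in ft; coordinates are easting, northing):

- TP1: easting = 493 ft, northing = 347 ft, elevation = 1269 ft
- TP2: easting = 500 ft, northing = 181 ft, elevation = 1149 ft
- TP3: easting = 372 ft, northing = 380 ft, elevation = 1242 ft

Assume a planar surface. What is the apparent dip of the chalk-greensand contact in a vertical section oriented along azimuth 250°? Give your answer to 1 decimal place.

Let the plane be z = a·easting + b·northing + c.
TP2−TP1: 7a − 166b = −120;  TP3−TP1: −121a + 33b = −27.
Solving gives a = 0.42518, b = 0.74082.
Unit vector along 250° is (sin 250°, cos 250°) = (-0.9397, -0.3420).
Slope in that direction = a·(-0.9397) + b·(-0.3420) = −0.65292.
Apparent dip = arctan|0.65292| = 33.1° (true dip is 40.5°, so apparent ≤ true as expected).

33.1°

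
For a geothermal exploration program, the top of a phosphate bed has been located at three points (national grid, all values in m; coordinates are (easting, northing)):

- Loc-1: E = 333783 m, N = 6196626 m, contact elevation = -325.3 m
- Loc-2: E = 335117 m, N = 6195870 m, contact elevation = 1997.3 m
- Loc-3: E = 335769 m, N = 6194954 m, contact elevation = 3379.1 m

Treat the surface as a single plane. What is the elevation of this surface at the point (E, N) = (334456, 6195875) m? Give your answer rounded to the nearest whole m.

Two edge vectors: Loc-1→Loc-2 = (1334, -756, 2322.6), Loc-1→Loc-3 = (1986, -1672, 3704.4).
Normal n = (Loc-1→Loc-2) × (Loc-1→Loc-3) = (1082860.8, -328986, -729032).
So ∂z/∂E = −n_x/n_z = 1.48534056 and ∂z/∂N = −n_y/n_z = −0.45126414.
Intercept c from Loc-1: -325.3 − 495781.43 + 2796315.12 = 2300208.39.
At (334456, 6195875): z = 496781.1 − 2795976.2 + 2300208.39 = 1013.2 m.

1013 m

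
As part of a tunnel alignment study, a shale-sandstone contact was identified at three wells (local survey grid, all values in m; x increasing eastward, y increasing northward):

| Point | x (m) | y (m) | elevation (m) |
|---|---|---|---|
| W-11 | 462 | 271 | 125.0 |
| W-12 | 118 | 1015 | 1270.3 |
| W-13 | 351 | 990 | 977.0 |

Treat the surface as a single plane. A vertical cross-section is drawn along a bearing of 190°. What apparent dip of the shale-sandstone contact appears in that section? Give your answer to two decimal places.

Let the plane be z = a·x + b·y + c.
W-12−W-11: −344a + 744b = 1145.3;  W-13−W-11: −111a + 719b = 852.
Solving gives a = −1.15072, b = 1.00733.
Unit vector along 190° is (sin 190°, cos 190°) = (-0.1736, -0.9848).
Slope in that direction = a·(-0.1736) + b·(-0.9848) = −0.79221.
Apparent dip = arctan|0.79221| = 38.39° (true dip is 56.8°, so apparent ≤ true as expected).

38.39°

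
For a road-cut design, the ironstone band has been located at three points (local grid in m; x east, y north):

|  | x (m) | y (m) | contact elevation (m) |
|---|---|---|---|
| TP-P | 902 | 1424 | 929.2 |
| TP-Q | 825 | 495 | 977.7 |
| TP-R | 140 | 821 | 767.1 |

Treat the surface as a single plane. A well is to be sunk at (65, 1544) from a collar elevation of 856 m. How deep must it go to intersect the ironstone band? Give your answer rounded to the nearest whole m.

Let the plane be z = a·x + b·y + c.
TP-Q−TP-P: −77a − 929b = 48.5;  TP-R−TP-P: −762a − 603b = −162.1.
Solving gives a = 0.27188, b = −0.07474.
Then c = 929.2 − a·902 − b·1424 = 790.40.
At (65, 1544): z_contact = 17.7 − 115.4 + 790.40 = 692.7 m.
Depth below ground = 856 − 692.7 = 163 m.

163 m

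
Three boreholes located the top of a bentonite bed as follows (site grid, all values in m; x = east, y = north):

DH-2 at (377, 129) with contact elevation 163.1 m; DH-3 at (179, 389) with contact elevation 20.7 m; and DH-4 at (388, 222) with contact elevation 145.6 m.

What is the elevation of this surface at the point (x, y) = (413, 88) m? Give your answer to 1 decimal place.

187.5 m

Let the plane be z = a·x + b·y + c.
DH-3−DH-2: −198a + 260b = −142.4;  DH-4−DH-2: 11a + 93b = −17.5.
Solving gives a = 0.40863, b = −0.23650.
Then c = 163.1 − a·377 − b·129 = 39.56.
At (413, 88): z = 168.8 − 20.8 + 39.56 = 187.5 m.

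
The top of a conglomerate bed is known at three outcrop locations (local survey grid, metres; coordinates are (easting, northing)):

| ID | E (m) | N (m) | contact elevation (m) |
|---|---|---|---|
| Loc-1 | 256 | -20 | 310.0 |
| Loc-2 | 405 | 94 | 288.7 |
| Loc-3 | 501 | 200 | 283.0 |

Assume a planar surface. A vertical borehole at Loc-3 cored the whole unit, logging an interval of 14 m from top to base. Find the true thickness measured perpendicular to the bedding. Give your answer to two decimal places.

Two edge vectors: Loc-1→Loc-2 = (149, 114, -21.3), Loc-1→Loc-3 = (245, 220, -27).
Normal n = (Loc-1→Loc-2) × (Loc-1→Loc-3) = (1608, -1195.5, 4850).
So ∂z/∂E = −n_x/n_z = −0.33155 and ∂z/∂N = −n_y/n_z = 0.24649.
|∇z| = √(a²+b²) = 0.41314, so dip δ = arctan(0.41314) = 22.45°.
True thickness = vertical thickness × cos δ = 14 × cos 22.45° = 12.94 m.

12.94 m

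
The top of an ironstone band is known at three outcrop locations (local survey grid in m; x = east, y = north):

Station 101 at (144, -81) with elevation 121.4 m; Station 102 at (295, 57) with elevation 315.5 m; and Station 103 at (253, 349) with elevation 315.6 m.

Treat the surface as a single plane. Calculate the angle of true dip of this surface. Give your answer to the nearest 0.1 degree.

48.9°

Two edge vectors: Station 101→Station 102 = (151, 138, 194.1), Station 101→Station 103 = (109, 430, 194.2).
Normal n = (Station 101→Station 102) × (Station 101→Station 103) = (-56663.4, -8167.3, 49888).
So ∂z/∂x = −n_x/n_z = 1.13581 and ∂z/∂y = −n_y/n_z = 0.16371.
Gradient magnitude |∇z| = √(a² + b²) = √(1.29007 + 0.02680) = 1.14755.
True dip = arctan(1.14755) = 48.9°, dipping toward W (azimuth ≈ 262°).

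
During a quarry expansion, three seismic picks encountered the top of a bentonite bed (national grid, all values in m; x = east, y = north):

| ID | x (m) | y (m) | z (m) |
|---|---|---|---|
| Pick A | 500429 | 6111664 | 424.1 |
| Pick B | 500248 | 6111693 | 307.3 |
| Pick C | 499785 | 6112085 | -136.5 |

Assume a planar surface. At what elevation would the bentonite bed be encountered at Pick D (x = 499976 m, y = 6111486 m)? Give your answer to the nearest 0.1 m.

Let the plane be z = a·x + b·y + c.
Pick B−Pick A: −181a + 29b = −116.8;  Pick C−Pick A: −644a + 421b = −560.6.
Solving gives a = 0.572192960, b = −0.456312907.
Then c = 424.1 − a·500429 − b·6111664 = 2502913.32.
At (499976, 6111486): z = 286082.7 − 2788749.9 + 2502913.32 = 246.1 m.

246.1 m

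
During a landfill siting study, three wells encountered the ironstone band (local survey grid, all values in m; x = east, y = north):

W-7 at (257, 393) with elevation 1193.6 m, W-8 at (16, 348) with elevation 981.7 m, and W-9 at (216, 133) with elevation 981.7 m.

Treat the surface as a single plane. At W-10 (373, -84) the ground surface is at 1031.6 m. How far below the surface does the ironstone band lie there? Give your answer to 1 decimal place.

Two edge vectors: W-7→W-8 = (-241, -45, -211.9), W-7→W-9 = (-41, -260, -211.9).
Normal n = (W-7→W-8) × (W-7→W-9) = (-45558.5, -42380, 60815).
So ∂z/∂x = −n_x/n_z = 0.74913 and ∂z/∂y = −n_y/n_z = 0.69687.
Intercept c from W-7: 1193.6 − 192.53 − 273.87 = 727.20.
At (373, -84): z_contact = 279.43 − 58.54 + 727.20 = 948.09 m.
Depth below ground = 1031.6 − 948.09 = 83.5 m.

83.5 m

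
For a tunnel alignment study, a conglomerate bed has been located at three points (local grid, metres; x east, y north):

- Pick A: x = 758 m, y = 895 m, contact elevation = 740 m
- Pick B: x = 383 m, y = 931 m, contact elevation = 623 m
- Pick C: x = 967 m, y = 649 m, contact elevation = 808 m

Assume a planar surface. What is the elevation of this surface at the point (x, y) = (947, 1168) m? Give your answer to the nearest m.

Two edge vectors: Pick A→Pick B = (-375, 36, -117), Pick A→Pick C = (209, -246, 68).
Normal n = (Pick A→Pick B) × (Pick A→Pick C) = (-26334, 1047, 84726).
So ∂z/∂x = −n_x/n_z = 0.31081 and ∂z/∂y = −n_y/n_z = −0.01236.
Intercept c from Pick A: 740 − 235.60 + 11.06 = 515.46.
At (947, 1168): z = 294.3 − 14.4 + 515.46 = 795.4 m.

795 m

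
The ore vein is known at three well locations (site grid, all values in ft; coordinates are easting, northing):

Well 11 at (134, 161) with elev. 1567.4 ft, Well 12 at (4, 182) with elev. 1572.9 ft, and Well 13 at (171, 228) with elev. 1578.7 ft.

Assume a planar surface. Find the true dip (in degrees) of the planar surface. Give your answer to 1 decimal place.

Two edge vectors: Well 11→Well 12 = (-130, 21, 5.5), Well 11→Well 13 = (37, 67, 11.3).
Normal n = (Well 11→Well 12) × (Well 11→Well 13) = (-131.2, 1672.5, -9487).
So ∂z/∂easting = −n_x/n_z = −0.01383 and ∂z/∂northing = −n_y/n_z = 0.17629.
Gradient magnitude |∇z| = √(a² + b²) = √(0.00019 + 0.03108) = 0.17684.
True dip = arctan(0.17684) = 10.0°, dipping toward S (azimuth ≈ 176°).

10.0°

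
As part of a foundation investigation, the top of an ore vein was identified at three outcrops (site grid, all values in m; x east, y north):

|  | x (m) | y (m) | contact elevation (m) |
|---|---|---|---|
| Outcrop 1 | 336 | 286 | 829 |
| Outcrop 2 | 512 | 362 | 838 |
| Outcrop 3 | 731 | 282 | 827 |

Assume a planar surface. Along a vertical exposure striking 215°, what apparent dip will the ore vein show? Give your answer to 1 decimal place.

Let the plane be z = a·x + b·y + c.
Outcrop 2−Outcrop 1: 176a + 76b = 9;  Outcrop 3−Outcrop 1: 395a − 4b = −2.
Solving gives a = −0.00378, b = 0.12716.
Unit vector along 215° is (sin 215°, cos 215°) = (-0.5736, -0.8192).
Slope in that direction = a·(-0.5736) + b·(-0.8192) = −0.10200.
Apparent dip = arctan|0.10200| = 5.8° (true dip is 7.3°, so apparent ≤ true as expected).

5.8°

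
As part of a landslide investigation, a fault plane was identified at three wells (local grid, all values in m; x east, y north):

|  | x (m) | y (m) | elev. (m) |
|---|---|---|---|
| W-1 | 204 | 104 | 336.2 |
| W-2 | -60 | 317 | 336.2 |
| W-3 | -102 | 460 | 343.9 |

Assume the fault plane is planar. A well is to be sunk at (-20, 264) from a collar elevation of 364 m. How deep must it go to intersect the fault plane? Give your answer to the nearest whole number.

Let the plane be z = a·x + b·y + c.
W-2−W-1: −264a + 213b = 0;  W-3−W-1: −306a + 356b = 7.7.
Solving gives a = 0.05694, b = 0.07057.
Then c = 336.2 − a·204 − b·104 = 317.25.
At (-20, 264): z_contact = −1.1 + 18.6 + 317.25 = 334.7 m.
Depth below ground = 364 − 334.7 = 29 m.

29 m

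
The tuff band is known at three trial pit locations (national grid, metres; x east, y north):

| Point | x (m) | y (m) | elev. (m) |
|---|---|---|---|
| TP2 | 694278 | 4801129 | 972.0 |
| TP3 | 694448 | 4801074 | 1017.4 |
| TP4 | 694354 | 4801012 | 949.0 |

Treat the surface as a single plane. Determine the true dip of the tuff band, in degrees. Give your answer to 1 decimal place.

Let the plane be z = a·x + b·y + c.
TP3−TP2: 170a − 55b = 45.4;  TP4−TP2: 76a − 117b = −23.
Solving gives a = 0.41864, b = 0.46852.
Gradient magnitude |∇z| = √(a² + b²) = √(0.17526 + 0.21951) = 0.62830.
True dip = arctan(0.62830) = 32.1°, dipping toward SW (azimuth ≈ 222°).

32.1°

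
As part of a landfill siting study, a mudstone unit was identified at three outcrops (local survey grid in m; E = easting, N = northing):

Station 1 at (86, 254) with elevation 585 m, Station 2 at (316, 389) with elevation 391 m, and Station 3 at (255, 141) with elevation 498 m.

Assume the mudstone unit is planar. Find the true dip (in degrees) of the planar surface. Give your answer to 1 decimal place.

36.4°

Let the plane be z = a·E + b·N + c.
Station 2−Station 1: 230a + 135b = −194;  Station 3−Station 1: 169a − 113b = −87.
Solving gives a = −0.68983, b = −0.26178.
Gradient magnitude |∇z| = √(a² + b²) = √(0.47586 + 0.06853) = 0.73783.
True dip = arctan(0.73783) = 36.4°, dipping toward ENE (azimuth ≈ 069°).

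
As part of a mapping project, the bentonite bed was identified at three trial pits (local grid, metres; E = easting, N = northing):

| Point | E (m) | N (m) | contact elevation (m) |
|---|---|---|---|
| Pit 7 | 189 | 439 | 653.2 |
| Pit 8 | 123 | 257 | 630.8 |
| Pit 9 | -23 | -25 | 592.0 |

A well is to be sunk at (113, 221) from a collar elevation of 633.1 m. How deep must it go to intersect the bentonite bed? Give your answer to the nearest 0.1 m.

Let the plane be z = a·E + b·N + c.
Pit 8−Pit 7: −66a − 182b = −22.4;  Pit 9−Pit 7: −212a − 464b = −61.2.
Solving gives a = 0.09357, b = 0.08915.
Then c = 653.2 − a·189 − b·439 = 596.38.
At (113, 221): z_contact = 10.57 + 19.70 + 596.38 = 626.66 m.
Depth below ground = 633.1 − 626.66 = 6.4 m.

6.4 m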